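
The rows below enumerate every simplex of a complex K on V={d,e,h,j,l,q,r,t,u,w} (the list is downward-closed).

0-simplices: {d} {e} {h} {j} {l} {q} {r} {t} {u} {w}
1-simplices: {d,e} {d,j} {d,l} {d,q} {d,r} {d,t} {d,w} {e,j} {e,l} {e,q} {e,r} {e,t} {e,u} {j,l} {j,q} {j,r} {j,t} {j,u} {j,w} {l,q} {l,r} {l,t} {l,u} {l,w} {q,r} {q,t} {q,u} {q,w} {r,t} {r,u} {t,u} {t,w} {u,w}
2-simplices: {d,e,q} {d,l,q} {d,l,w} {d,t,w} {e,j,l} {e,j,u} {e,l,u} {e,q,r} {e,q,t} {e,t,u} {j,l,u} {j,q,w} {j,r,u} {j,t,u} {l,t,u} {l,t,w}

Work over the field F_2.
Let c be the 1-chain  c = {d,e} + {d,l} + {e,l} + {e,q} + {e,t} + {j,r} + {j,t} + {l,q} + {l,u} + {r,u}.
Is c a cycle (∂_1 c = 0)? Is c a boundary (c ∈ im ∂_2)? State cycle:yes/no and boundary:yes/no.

cycle:yes boundary:yes

n_0=10 n_1=33 n_2=16  [Z2]
∂1: piv[de,dj,dl,dq,dr,dt,dw,eu] rk=8  ker:ej,el,eq,er,et,jl,jq,jr,jt,ju,jw,lq,lr,lt,lu,lw,qr,qt,qu,qw,rt,ru,tu,tw,uw
∂2: piv[deq,dlq,dlw,dtw,ejl,eju,elu,eqr,eqt,etu,jqw,jru,jtu,ltu,ltw] rk=15  ker:jlu
∂1c = 0
c vs im∂2: reduces to 0 ⇒ boundary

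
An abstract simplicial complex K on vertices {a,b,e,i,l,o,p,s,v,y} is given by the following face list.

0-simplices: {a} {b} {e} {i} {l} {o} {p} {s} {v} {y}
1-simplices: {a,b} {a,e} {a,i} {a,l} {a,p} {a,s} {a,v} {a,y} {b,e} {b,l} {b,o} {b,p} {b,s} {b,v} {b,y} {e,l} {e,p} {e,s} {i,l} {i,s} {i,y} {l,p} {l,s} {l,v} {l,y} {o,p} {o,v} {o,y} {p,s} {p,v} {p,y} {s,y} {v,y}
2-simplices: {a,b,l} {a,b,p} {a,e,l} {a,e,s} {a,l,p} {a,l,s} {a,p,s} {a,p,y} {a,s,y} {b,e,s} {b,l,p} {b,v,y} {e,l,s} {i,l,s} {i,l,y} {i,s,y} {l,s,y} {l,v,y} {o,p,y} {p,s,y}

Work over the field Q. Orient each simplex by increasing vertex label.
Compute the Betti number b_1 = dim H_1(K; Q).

n_0=10 n_1=33 n_2=20  [Q]
∂1: piv[ab,ae,ai,al,ap,as,av,ay,bo] rk=9  ker:be,bl,bp,bs,bv,by,el,ep,es,il,is,iy,lp,ls,lv,ly,op,ov,oy,ps,pv,py,sy,vy
∂2: piv[abl,abp,ael,aes,alp,als,aps,apy,asy,bes,bvy,ils,ily,isy,lvy,opy] rk=16  ker:blp,els,lsy,psy
b_1=(33−9)−16=8

b_1=8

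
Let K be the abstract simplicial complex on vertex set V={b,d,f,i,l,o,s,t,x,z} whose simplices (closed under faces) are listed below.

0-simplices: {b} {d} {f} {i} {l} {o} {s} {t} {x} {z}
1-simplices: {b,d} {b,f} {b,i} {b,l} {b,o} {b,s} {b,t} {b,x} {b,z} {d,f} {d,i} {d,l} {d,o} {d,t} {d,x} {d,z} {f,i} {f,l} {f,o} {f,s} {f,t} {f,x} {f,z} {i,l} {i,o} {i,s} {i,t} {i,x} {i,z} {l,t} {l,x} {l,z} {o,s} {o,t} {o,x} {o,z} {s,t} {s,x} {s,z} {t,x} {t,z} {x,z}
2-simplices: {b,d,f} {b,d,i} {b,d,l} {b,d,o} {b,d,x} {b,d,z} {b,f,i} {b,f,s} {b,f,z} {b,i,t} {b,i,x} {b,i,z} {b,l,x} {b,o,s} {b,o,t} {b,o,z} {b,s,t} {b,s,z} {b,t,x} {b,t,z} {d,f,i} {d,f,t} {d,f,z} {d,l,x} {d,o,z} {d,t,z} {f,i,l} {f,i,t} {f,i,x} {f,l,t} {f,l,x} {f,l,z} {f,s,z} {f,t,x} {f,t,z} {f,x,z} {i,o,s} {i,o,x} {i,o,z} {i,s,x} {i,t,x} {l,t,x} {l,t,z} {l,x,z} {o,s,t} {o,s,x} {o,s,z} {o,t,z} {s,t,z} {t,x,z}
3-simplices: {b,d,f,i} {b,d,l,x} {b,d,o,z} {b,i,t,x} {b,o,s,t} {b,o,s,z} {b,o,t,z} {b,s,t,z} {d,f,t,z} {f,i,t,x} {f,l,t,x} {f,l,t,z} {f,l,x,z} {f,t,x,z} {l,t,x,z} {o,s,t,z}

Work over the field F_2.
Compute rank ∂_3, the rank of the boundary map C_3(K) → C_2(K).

n_0=10 n_1=42 n_2=50 n_3=16  [Z2]
∂1: piv[bd,bf,bi,bl,bo,bs,bt,bx,bz] rk=9  ker:df,di,dl,do,dt,dx,dz,fi,fl,fo,fs,ft,fx,fz,il,io,is,it,ix,iz,lt,lx,lz,os,ot,ox,oz,st,sx,sz,tx,tz,xz
∂2: piv[bdf,bdi,bdl,bdo,bdx,bdz,bfi,bfs,bfz,bit,bix,biz,blx,bos,bot,boz,bst,bsz,btx,btz,dft,dtz,fil,fix,flt,flx,flz,fxz,ios,iox,ioz,isx] rk=32  ker:dfi,dfz,dlx,doz,fit,fsz,ftx,ftz,itx,ltx,ltz,lxz,ost,osx,osz,otz,stz,txz
∂3: piv[bdfi,bdlx,bdoz,bitx,bost,bosz,botz,bstz,dftz,fitx,fltx,fltz,flxz,ftxz] rk=14  ker:ltxz,ostz
rk∂_3=14

rank∂_3=14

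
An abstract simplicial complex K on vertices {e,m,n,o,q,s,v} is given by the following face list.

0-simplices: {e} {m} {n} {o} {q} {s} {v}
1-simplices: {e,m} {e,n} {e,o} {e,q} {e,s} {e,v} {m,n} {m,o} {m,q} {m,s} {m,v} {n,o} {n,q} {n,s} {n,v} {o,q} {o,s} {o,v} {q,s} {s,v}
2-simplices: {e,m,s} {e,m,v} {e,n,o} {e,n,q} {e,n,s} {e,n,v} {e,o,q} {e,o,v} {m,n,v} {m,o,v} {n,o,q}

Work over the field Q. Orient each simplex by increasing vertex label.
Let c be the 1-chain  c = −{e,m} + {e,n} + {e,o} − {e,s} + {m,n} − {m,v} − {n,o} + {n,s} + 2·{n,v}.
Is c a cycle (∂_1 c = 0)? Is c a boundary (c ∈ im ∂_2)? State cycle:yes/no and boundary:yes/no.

cycle:no boundary:no

n_0=7 n_1=20 n_2=11  [Q]
∂1: piv[em,en,eo,eq,es,ev] rk=6  ker:mn,mo,mq,ms,mv,no,nq,ns,nv,oq,os,ov,qs,sv
∂2: piv[ems,emv,eno,enq,ens,env,eoq,eov,mnv,mov] rk=10  ker:noq
∂1c = −{m} + {v}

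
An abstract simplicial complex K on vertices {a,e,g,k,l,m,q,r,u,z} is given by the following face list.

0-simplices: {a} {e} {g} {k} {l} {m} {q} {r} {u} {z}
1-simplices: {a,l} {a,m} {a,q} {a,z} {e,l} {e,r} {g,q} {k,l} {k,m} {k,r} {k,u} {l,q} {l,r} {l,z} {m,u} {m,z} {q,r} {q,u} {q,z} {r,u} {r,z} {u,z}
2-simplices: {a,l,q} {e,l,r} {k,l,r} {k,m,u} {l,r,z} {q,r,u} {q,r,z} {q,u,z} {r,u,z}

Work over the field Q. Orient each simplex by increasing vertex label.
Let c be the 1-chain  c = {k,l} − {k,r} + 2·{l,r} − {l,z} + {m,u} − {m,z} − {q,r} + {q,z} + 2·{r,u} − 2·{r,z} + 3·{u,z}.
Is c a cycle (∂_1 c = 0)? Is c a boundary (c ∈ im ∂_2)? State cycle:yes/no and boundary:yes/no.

cycle:yes boundary:no

n_0=10 n_1=22 n_2=9  [Q]
∂1: piv[al,am,aq,az,el,er,gq,kl,ku] rk=9  ker:km,kr,lq,lr,lz,mu,mz,qr,qu,qz,ru,rz,uz
∂2: piv[alq,elr,klr,kmu,lrz,qru,qrz,quz] rk=8  ker:ruz
∂1c = 0
c vs im∂2: residual ≠ 0 ⇒ not boundary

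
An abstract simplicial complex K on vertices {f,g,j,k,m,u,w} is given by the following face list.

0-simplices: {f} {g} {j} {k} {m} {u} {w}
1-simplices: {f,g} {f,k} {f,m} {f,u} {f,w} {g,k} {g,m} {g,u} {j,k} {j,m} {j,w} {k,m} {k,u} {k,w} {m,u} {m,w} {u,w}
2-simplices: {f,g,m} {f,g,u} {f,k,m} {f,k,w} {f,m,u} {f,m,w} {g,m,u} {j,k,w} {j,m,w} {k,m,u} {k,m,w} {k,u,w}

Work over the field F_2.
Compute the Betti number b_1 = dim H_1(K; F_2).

b_1=1

n_0=7 n_1=17 n_2=12  [Z2]
∂1: piv[fg,fk,fm,fu,fw,jk] rk=6  ker:gk,gm,gu,jm,jw,km,ku,kw,mu,mw,uw
∂2: piv[fgm,fgu,fkm,fkw,fmu,fmw,jkw,jmw,kmu,kuw] rk=10  ker:gmu,kmw
b_1=(17−6)−10=1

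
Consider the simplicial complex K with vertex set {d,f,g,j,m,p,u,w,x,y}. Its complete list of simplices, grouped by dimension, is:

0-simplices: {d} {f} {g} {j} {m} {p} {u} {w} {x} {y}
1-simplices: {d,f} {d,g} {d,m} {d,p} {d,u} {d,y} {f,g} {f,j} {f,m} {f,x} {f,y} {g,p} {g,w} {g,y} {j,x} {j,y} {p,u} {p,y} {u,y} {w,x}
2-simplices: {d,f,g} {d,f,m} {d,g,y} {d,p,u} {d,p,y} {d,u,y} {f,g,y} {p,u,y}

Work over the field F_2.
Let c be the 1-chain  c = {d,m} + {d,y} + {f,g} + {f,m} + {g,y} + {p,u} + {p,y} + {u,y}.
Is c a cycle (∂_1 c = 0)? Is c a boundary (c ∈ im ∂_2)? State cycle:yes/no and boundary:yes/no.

cycle:yes boundary:yes

n_0=10 n_1=20 n_2=8  [Z2]
∂1: piv[df,dg,dm,dp,du,dy,fj,fx,gw] rk=9  ker:fg,fm,fy,gp,gy,jx,jy,pu,py,uy,wx
∂2: piv[dfg,dfm,dgy,dpu,dpy,duy,fgy] rk=7  ker:puy
∂1c = 0
c vs im∂2: reduces to 0 ⇒ boundary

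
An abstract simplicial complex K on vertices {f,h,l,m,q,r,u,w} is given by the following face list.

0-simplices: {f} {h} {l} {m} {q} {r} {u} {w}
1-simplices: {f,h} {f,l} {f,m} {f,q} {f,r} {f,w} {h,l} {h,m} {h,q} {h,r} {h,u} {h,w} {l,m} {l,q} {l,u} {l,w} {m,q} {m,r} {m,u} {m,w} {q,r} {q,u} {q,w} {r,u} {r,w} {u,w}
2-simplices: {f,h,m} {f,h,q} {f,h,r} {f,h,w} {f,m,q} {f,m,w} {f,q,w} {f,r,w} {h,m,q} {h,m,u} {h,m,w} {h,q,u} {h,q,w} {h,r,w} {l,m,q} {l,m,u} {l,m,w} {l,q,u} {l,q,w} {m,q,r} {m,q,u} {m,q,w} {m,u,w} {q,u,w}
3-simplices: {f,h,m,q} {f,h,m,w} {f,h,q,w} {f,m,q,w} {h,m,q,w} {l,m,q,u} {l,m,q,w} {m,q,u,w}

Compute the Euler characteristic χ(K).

χ(K)=-2

n_0=8 n_1=26 n_2=24 n_3=8
χ=+8−26+24−8=-2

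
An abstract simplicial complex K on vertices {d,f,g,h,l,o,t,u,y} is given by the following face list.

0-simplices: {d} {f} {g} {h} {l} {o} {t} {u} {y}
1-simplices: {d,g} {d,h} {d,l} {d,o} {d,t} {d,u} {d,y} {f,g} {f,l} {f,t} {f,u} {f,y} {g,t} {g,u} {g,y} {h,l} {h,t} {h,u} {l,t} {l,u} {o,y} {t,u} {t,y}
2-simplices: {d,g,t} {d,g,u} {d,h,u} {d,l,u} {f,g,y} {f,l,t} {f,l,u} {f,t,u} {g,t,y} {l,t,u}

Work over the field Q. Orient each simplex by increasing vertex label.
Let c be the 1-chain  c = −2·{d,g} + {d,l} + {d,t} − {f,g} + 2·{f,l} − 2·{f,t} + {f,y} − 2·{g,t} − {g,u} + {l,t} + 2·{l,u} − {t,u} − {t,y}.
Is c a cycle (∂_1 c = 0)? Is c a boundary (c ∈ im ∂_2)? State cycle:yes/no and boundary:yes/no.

n_0=9 n_1=23 n_2=10  [Q]
∂1: piv[dg,dh,dl,do,dt,du,dy,fg] rk=8  ker:fl,ft,fu,fy,gt,gu,gy,hl,ht,hu,lt,lu,oy,tu,ty
∂2: piv[dgt,dgu,dhu,dlu,fgy,flt,flu,ftu,gty] rk=9  ker:ltu
∂1c = 0
c vs im∂2: reduces to 0 ⇒ boundary

cycle:yes boundary:yes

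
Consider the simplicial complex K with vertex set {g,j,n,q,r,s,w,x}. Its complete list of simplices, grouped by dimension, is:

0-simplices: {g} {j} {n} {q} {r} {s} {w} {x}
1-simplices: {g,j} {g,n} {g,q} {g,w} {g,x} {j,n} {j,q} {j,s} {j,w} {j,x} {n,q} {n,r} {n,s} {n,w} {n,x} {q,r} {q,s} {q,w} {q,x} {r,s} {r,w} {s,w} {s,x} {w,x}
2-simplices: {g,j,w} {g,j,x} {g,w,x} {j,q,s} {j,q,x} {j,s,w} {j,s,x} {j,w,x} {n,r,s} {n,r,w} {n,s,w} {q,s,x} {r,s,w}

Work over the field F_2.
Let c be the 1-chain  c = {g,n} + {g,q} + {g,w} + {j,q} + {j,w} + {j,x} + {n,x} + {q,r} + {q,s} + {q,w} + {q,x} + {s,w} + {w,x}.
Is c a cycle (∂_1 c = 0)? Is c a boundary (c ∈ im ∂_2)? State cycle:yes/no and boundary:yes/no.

cycle:no boundary:no

n_0=8 n_1=24 n_2=13  [Z2]
∂1: piv[gj,gn,gq,gw,gx,js,nr] rk=7  ker:jn,jq,jw,jx,nq,ns,nw,nx,qr,qs,qw,qx,rs,rw,sw,sx,wx
∂2: piv[gjw,gjx,gwx,jqs,jqx,jsw,jsx,nrs,nrw,nsw] rk=10  ker:jwx,qsx,rsw
∂1c = {g} + {j} + {r} + {w}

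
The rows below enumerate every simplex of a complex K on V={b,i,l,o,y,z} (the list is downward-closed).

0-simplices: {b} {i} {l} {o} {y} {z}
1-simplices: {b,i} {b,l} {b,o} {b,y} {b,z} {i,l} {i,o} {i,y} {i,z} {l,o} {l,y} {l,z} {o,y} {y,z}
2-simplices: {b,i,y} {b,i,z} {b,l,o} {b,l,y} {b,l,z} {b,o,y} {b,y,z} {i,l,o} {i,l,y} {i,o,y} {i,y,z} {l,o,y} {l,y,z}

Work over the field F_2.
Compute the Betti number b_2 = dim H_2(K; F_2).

b_2=4

n_0=6 n_1=14 n_2=13  [Z2]
∂1: piv[bi,bl,bo,by,bz] rk=5  ker:il,io,iy,iz,lo,ly,lz,oy,yz
∂2: piv[biy,biz,blo,bly,blz,boy,byz,ilo,ily] rk=9  ker:ioy,iyz,loy,lyz
b_2=(13−9)−0=4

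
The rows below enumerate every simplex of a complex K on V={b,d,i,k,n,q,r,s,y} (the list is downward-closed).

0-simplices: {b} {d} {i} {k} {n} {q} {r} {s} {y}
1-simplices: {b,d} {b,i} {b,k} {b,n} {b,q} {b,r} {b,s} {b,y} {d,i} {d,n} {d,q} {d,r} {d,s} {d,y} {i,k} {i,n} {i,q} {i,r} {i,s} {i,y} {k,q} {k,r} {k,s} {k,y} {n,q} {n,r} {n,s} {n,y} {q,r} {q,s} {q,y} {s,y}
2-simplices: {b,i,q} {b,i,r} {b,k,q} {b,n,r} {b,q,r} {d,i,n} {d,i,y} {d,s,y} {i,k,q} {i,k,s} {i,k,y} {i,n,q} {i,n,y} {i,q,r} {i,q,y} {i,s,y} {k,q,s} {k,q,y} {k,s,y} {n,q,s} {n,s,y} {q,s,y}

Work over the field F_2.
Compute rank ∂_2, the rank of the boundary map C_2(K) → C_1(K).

rank∂_2=17

n_0=9 n_1=32 n_2=22  [Z2]
∂1: piv[bd,bi,bk,bn,bq,br,bs,by] rk=8  ker:di,dn,dq,dr,ds,dy,ik,in,iq,ir,is,iy,kq,kr,ks,ky,nq,nr,ns,ny,qr,qs,qy,sy
∂2: piv[biq,bir,bkq,bnr,bqr,din,diy,dsy,ikq,iks,iky,inq,iny,iqy,isy,kqs,nqs] rk=17  ker:iqr,kqy,ksy,nsy,qsy
rk∂_2=17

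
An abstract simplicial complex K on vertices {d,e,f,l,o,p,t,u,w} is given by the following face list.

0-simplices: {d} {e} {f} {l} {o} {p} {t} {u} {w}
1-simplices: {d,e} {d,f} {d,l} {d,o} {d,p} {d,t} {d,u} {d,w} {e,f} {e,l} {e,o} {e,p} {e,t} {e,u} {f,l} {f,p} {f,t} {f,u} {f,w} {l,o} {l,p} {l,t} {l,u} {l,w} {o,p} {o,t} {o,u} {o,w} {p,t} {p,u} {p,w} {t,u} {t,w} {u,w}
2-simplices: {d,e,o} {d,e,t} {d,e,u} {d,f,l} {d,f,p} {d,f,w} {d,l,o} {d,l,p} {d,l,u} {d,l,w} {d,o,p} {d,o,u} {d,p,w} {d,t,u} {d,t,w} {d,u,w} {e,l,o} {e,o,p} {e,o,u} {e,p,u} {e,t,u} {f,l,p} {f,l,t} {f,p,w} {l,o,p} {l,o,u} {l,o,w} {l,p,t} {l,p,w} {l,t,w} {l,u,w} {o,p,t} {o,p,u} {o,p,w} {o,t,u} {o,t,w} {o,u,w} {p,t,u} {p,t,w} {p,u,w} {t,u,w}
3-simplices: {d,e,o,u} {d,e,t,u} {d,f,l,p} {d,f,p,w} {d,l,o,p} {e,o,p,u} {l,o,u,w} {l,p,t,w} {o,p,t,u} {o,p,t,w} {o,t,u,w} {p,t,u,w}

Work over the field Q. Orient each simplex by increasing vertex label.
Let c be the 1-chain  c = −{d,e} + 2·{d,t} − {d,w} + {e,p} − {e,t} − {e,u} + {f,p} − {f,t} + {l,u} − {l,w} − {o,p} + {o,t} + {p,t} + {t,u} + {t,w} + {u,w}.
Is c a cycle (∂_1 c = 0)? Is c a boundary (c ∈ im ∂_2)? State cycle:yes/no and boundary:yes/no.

cycle:yes boundary:yes

n_0=9 n_1=34 n_2=41 n_3=12  [Q]
∂1: piv[de,df,dl,do,dp,dt,du,dw] rk=8  ker:ef,el,eo,ep,et,eu,fl,fp,ft,fu,fw,lo,lp,lt,lu,lw,op,ot,ou,ow,pt,pu,pw,tu,tw,uw
∂2: piv[deo,det,deu,dfl,dfp,dfw,dlo,dlp,dlu,dlw,dop,dou,dpw,dtu,dtw,duw,elo,eop,epu,flt,low,lpt,ltw,opt] rk=24  ker:eou,etu,flp,fpw,lop,lou,lpw,luw,opu,opw,otu,otw,ouw,ptu,ptw,puw,tuw
∂3: piv[deou,detu,dflp,dfpw,dlop,eopu,louw,lptw,optu,optw,otuw,ptuw] rk=12
∂1c = 0
c vs im∂2: reduces to 0 ⇒ boundary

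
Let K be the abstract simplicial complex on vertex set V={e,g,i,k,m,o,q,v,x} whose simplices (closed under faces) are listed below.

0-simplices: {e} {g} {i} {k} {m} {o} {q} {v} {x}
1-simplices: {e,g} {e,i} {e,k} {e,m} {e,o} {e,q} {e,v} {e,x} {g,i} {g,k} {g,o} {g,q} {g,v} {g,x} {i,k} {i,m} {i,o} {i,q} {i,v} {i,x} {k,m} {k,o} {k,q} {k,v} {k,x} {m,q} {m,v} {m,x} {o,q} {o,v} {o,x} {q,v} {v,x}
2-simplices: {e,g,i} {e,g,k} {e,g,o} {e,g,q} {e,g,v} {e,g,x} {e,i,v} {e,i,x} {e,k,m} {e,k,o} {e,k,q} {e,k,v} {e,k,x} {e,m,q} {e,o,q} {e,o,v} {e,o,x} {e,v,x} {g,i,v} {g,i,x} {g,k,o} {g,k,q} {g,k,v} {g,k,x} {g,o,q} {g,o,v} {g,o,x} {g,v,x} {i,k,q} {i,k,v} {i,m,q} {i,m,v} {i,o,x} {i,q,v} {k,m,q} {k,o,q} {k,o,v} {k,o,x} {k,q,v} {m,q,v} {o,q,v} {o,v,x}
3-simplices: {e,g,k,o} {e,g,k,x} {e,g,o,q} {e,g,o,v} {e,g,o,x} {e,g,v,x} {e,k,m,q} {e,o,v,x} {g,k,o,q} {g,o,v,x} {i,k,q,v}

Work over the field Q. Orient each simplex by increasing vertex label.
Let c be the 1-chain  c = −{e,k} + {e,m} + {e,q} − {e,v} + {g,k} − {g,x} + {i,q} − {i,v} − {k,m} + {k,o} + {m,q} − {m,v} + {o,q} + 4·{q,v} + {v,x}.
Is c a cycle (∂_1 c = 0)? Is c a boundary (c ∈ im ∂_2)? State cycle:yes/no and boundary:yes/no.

cycle:yes boundary:yes

n_0=9 n_1=33 n_2=42 n_3=11  [Q]
∂1: piv[eg,ei,ek,em,eo,eq,ev,ex] rk=8  ker:gi,gk,go,gq,gv,gx,ik,im,io,iq,iv,ix,km,ko,kq,kv,kx,mq,mv,mx,oq,ov,ox,qv,vx
∂2: piv[egi,egk,ego,egq,egv,egx,eiv,eix,ekm,eko,ekq,ekv,ekx,emq,eoq,eov,eox,evx,ikq,ikv,imq,imv,iox,iqv] rk=24  ker:giv,gix,gko,gkq,gkv,gkx,goq,gov,gox,gvx,kmq,koq,kov,kox,kqv,mqv,oqv,ovx
∂3: piv[egko,egkx,egoq,egov,egox,egvx,ekmq,eovx,gkoq,ikqv] rk=10  ker:govx
∂1c = 0
c vs im∂2: reduces to 0 ⇒ boundary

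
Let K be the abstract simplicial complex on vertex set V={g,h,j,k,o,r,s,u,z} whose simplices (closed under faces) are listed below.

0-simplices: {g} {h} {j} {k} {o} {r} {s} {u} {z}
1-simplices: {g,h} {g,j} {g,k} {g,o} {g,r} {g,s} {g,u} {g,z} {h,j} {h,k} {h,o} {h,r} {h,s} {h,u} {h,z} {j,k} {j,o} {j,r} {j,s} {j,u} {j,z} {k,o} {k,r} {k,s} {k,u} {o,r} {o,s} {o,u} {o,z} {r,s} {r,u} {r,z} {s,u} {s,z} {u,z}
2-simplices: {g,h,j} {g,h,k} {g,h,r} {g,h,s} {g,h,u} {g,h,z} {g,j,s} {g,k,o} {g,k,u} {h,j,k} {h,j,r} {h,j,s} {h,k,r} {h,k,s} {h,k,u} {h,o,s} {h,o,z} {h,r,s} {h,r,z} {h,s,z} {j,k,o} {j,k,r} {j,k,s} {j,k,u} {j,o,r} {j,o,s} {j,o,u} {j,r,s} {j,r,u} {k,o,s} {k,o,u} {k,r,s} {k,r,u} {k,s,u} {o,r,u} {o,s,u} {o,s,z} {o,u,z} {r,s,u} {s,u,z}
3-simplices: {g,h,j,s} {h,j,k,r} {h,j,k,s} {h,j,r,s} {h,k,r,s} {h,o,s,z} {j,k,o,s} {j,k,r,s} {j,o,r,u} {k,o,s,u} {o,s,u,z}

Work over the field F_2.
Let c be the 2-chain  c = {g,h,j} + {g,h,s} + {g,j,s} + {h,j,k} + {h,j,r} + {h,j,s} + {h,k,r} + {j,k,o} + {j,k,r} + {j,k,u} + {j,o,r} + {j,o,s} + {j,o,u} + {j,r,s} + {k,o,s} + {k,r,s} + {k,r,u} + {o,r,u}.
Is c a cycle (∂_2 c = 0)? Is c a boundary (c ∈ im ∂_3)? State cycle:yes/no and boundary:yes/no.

cycle:yes boundary:no

n_0=9 n_1=35 n_2=40 n_3=11  [Z2]
∂1: piv[gh,gj,gk,go,gr,gs,gu,gz] rk=8  ker:hj,hk,ho,hr,hs,hu,hz,jk,jo,jr,js,ju,jz,ko,kr,ks,ku,or,os,ou,oz,rs,ru,rz,su,sz,uz
∂2: piv[ghj,ghk,ghr,ghs,ghu,ghz,gjs,gko,gku,hjk,hjr,hkr,hks,hos,hoz,hrs,hrz,hsz,jko,jku,jor,jos,jou,jru,ksu,ouz] rk=26  ker:hjs,hku,jkr,jks,jrs,kos,kou,krs,kru,oru,osu,osz,rsu,suz
∂3: piv[ghjs,hjkr,hjks,hjrs,hkrs,hosz,jkos,joru,kosu,osuz] rk=10  ker:jkrs
∂2c = 0
c vs im∂3: residual ≠ 0 ⇒ not boundary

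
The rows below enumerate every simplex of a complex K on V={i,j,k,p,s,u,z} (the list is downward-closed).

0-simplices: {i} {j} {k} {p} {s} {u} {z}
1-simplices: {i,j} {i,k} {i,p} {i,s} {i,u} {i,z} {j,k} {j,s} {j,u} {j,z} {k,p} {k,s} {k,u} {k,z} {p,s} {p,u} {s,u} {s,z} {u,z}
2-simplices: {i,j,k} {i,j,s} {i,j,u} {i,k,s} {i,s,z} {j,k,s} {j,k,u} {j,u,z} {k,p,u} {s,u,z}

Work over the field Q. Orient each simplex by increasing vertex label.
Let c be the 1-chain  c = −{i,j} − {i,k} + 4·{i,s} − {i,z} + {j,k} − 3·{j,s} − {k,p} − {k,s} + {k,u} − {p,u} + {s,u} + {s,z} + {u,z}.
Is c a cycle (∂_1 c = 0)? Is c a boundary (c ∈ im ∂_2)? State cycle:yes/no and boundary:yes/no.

n_0=7 n_1=19 n_2=10  [Q]
∂1: piv[ij,ik,ip,is,iu,iz] rk=6  ker:jk,js,ju,jz,kp,ks,ku,kz,ps,pu,su,sz,uz
∂2: piv[ijk,ijs,iju,iks,isz,jku,juz,kpu,suz] rk=9  ker:jks
∂1c = −{i} + {j} + {k} − 2·{s} + {z}

cycle:no boundary:no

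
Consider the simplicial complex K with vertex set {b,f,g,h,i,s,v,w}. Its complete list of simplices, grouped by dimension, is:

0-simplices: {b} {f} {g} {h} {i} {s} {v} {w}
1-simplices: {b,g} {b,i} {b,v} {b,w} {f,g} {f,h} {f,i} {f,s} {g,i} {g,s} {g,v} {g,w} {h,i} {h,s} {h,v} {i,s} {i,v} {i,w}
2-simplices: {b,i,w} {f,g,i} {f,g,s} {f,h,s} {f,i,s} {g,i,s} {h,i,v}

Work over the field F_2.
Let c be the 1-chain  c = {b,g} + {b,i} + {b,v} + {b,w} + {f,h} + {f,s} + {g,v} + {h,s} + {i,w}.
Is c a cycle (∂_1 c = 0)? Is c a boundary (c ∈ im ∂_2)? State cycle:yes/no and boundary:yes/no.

cycle:yes boundary:no

n_0=8 n_1=18 n_2=7  [Z2]
∂1: piv[bg,bi,bv,bw,fg,fh,fs] rk=7  ker:fi,gi,gs,gv,gw,hi,hs,hv,is,iv,iw
∂2: piv[biw,fgi,fgs,fhs,fis,hiv] rk=6  ker:gis
∂1c = 0
c vs im∂2: residual ≠ 0 ⇒ not boundary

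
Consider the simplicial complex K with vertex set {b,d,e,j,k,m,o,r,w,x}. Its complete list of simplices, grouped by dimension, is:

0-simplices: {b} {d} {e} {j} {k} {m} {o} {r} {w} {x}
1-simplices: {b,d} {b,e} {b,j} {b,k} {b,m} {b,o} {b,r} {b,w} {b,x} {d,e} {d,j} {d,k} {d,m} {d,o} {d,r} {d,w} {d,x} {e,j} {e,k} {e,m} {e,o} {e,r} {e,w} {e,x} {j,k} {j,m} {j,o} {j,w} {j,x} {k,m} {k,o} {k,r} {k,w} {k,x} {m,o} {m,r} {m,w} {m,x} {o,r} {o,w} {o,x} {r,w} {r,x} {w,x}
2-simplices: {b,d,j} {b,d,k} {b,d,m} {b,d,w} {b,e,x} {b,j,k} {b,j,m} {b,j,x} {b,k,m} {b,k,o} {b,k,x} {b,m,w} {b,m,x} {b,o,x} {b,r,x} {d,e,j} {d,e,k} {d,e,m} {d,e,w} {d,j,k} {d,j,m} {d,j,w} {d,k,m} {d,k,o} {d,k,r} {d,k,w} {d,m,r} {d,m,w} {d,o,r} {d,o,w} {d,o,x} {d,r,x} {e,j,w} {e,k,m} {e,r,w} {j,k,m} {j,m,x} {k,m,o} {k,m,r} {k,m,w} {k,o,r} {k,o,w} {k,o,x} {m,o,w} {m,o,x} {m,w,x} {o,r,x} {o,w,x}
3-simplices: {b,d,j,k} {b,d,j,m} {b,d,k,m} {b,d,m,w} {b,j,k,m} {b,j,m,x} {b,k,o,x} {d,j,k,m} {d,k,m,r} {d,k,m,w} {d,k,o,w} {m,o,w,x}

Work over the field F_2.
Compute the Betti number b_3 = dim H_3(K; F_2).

n_0=10 n_1=44 n_2=48 n_3=12  [Z2]
∂1: piv[bd,be,bj,bk,bm,bo,br,bw,bx] rk=9  ker:de,dj,dk,dm,do,dr,dw,dx,ej,ek,em,eo,er,ew,ex,jk,jm,jo,jw,jx,km,ko,kr,kw,kx,mo,mr,mw,mx,or,ow,ox,rw,rx,wx
∂2: piv[bdj,bdk,bdm,bdw,bex,bjk,bjm,bjx,bkm,bko,bkx,bmw,bmx,box,brx,dej,dek,dem,dew,djw,dko,dkr,dkw,dmr,dor,dow,dox,drx,erw,kmo,mwx] rk=31  ker:djk,djm,dkm,dmw,ejw,ekm,jkm,jmx,kmr,kmw,kor,kow,kox,mow,mox,orx,owx
∂3: piv[bdjk,bdjm,bdkm,bdmw,bjkm,bjmx,bkox,dkmr,dkmw,dkow,mowx] rk=11  ker:djkm
b_3=(12−11)−0=1

b_3=1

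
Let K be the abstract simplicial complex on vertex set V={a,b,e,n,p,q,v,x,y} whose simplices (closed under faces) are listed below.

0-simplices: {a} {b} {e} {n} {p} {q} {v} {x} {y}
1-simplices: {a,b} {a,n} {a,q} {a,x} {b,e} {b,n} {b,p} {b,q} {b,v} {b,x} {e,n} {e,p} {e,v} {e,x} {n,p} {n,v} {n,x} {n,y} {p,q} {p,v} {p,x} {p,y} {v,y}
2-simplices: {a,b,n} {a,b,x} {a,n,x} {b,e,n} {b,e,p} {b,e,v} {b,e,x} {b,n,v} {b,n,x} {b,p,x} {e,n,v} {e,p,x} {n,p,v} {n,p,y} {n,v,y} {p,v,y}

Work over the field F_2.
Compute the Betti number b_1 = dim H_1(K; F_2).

b_1=3

n_0=9 n_1=23 n_2=16  [Z2]
∂1: piv[ab,an,aq,ax,be,bp,bv,ny] rk=8  ker:bn,bq,bx,en,ep,ev,ex,np,nv,nx,pq,pv,px,py,vy
∂2: piv[abn,abx,anx,ben,bep,bev,bex,bnv,bpx,npv,npy,nvy] rk=12  ker:bnx,env,epx,pvy
b_1=(23−8)−12=3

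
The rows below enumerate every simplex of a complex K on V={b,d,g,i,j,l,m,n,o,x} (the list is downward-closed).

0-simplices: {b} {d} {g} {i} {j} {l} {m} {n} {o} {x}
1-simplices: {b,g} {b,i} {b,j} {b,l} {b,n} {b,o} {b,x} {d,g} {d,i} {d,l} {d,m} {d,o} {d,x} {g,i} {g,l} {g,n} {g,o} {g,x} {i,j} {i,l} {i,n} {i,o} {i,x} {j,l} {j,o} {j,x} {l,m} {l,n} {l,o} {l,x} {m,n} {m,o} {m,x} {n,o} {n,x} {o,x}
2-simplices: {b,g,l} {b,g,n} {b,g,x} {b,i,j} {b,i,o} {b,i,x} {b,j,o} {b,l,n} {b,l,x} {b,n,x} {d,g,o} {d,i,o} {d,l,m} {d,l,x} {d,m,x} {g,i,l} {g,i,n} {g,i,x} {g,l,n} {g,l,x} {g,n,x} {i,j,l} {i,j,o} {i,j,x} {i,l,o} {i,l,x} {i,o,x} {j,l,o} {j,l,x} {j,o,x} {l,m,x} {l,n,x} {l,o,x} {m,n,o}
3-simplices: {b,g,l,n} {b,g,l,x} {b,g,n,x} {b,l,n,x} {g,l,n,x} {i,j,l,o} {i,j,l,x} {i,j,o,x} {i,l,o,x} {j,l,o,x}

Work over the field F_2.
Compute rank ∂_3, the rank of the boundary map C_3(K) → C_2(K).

n_0=10 n_1=36 n_2=34 n_3=10  [Z2]
∂1: piv[bg,bi,bj,bl,bn,bo,bx,dg,dm] rk=9  ker:di,dl,do,dx,gi,gl,gn,go,gx,ij,il,in,io,ix,jl,jo,jx,lm,ln,lo,lx,mn,mo,mx,no,nx,ox
∂2: piv[bgl,bgn,bgx,bij,bio,bix,bjo,bln,blx,bnx,dgo,dio,dlm,dlx,dmx,gil,gin,gix,ijl,ijx,ilo,iox,mno] rk=23  ker:gln,glx,gnx,ijo,ilx,jlo,jlx,jox,lmx,lnx,lox
∂3: piv[bgln,bglx,bgnx,blnx,ijlo,ijlx,ijox,ilox] rk=8  ker:glnx,jlox
rk∂_3=8

rank∂_3=8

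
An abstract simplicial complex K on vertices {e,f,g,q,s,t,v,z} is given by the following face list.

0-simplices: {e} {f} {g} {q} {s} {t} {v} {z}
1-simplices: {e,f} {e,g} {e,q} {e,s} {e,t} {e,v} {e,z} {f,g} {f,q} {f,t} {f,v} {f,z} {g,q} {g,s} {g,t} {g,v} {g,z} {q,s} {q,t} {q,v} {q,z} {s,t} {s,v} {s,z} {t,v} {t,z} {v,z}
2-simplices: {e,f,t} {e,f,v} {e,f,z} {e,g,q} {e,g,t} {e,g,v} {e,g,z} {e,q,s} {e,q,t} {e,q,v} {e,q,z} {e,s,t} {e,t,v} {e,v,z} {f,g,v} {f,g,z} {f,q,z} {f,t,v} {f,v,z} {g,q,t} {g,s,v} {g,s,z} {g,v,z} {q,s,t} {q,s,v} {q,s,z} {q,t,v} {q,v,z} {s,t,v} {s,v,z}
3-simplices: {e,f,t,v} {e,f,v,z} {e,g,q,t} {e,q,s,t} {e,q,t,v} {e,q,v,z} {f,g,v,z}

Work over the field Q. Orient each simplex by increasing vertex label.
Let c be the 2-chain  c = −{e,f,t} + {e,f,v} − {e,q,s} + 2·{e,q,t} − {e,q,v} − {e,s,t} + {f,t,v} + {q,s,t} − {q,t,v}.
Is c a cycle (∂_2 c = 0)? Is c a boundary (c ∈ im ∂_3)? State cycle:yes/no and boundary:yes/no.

cycle:yes boundary:yes

n_0=8 n_1=27 n_2=30 n_3=7  [Q]
∂1: piv[ef,eg,eq,es,et,ev,ez] rk=7  ker:fg,fq,ft,fv,fz,gq,gs,gt,gv,gz,qs,qt,qv,qz,st,sv,sz,tv,tz,vz
∂2: piv[eft,efv,efz,egq,egt,egv,egz,eqs,eqt,eqv,eqz,est,etv,evz,fgv,fqz,gsv,gsz,qsv] rk=19  ker:fgz,ftv,fvz,gqt,gvz,qst,qsz,qtv,qvz,stv,svz
∂3: piv[eftv,efvz,egqt,eqst,eqtv,eqvz,fgvz] rk=7
∂2c = 0
c vs im∂3: reduces to 0 ⇒ boundary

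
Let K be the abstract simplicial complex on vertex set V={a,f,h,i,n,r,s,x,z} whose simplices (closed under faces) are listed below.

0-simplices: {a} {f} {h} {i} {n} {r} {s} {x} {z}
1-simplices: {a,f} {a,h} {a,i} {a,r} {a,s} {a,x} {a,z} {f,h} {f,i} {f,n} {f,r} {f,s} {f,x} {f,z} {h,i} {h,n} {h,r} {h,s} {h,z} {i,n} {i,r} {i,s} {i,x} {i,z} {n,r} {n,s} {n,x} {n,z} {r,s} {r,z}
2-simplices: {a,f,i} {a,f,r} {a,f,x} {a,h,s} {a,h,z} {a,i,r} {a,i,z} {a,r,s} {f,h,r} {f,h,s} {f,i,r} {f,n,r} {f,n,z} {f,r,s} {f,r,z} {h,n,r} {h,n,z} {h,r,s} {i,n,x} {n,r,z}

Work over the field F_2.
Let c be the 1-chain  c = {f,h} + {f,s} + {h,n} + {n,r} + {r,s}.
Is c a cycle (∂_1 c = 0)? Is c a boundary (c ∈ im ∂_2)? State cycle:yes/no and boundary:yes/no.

cycle:yes boundary:yes

n_0=9 n_1=30 n_2=20  [Z2]
∂1: piv[af,ah,ai,ar,as,ax,az,fn] rk=8  ker:fh,fi,fr,fs,fx,fz,hi,hn,hr,hs,hz,in,ir,is,ix,iz,nr,ns,nx,nz,rs,rz
∂2: piv[afi,afr,afx,ahs,ahz,air,aiz,ars,fhr,fhs,fnr,fnz,frs,frz,hnr,hnz,inx] rk=17  ker:fir,hrs,nrz
∂1c = 0
c vs im∂2: reduces to 0 ⇒ boundary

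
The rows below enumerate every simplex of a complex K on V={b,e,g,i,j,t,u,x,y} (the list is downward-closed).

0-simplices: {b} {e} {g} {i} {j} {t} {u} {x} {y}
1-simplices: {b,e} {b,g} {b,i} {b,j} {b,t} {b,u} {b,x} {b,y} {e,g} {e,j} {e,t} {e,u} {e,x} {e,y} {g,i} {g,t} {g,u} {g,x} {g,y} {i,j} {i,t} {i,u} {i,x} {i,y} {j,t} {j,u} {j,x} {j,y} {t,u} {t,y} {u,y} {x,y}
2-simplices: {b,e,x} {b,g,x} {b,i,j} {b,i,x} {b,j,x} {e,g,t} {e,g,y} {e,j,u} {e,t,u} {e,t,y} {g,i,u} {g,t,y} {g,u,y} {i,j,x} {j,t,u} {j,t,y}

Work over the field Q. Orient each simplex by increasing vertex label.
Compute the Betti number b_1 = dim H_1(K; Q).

n_0=9 n_1=32 n_2=16  [Q]
∂1: piv[be,bg,bi,bj,bt,bu,bx,by] rk=8  ker:eg,ej,et,eu,ex,ey,gi,gt,gu,gx,gy,ij,it,iu,ix,iy,jt,ju,jx,jy,tu,ty,uy,xy
∂2: piv[bex,bgx,bij,bix,bjx,egt,egy,eju,etu,ety,giu,guy,jtu,jty] rk=14  ker:gty,ijx
b_1=(32−8)−14=10

b_1=10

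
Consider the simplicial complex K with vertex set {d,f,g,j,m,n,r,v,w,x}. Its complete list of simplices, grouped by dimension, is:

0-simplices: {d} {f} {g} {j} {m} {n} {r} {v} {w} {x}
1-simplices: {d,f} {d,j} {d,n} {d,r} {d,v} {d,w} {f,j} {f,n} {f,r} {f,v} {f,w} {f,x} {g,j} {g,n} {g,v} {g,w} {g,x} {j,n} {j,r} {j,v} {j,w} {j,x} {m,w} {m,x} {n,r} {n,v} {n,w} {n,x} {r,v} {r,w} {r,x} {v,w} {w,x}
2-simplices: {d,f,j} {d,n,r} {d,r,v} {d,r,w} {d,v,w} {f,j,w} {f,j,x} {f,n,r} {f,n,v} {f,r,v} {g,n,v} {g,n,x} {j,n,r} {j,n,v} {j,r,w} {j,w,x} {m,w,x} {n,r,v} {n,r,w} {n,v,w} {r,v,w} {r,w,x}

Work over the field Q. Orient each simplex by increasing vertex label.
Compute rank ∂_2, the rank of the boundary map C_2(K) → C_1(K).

rank∂_2=19

n_0=10 n_1=33 n_2=22  [Q]
∂1: piv[df,dj,dn,dr,dv,dw,fx,gj,mw] rk=9  ker:fj,fn,fr,fv,fw,gn,gv,gw,gx,jn,jr,jv,jw,jx,mx,nr,nv,nw,nx,rv,rw,rx,vw,wx
∂2: piv[dfj,dnr,drv,drw,dvw,fjw,fjx,fnr,fnv,frv,gnv,gnx,jnr,jnv,jrw,jwx,mwx,nrw,rwx] rk=19  ker:nrv,nvw,rvw
rk∂_2=19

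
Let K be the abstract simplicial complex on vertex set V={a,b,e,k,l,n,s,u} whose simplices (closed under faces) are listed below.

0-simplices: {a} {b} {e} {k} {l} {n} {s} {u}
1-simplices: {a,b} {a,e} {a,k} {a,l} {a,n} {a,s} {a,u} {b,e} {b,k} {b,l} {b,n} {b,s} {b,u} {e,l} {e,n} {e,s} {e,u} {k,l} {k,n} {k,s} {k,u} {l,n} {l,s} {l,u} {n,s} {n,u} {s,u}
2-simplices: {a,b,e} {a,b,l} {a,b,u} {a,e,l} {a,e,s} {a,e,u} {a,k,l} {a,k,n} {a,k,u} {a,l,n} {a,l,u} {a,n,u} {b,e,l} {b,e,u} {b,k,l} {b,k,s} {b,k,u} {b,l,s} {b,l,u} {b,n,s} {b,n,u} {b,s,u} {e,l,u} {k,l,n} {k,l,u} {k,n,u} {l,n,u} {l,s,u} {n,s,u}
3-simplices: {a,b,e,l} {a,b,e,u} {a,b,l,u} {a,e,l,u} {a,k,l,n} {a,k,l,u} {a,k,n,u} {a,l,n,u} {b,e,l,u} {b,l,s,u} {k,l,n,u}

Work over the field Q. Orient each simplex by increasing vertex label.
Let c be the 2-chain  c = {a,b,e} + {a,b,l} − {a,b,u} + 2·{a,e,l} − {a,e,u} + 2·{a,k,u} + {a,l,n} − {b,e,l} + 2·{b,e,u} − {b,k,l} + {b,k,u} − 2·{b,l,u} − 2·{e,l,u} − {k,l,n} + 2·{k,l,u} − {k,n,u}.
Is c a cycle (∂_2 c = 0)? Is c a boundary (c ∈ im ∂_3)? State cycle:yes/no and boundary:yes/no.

cycle:no boundary:no

n_0=8 n_1=27 n_2=29 n_3=11  [Q]
∂1: piv[ab,ae,ak,al,an,as,au] rk=7  ker:be,bk,bl,bn,bs,bu,el,en,es,eu,kl,kn,ks,ku,ln,ls,lu,ns,nu,su
∂2: piv[abe,abl,abu,ael,aes,aeu,akl,akn,aku,aln,alu,anu,bkl,bks,bls,bns,bnu,bsu] rk=18  ker:bel,beu,bku,blu,elu,kln,klu,knu,lnu,lsu,nsu
∂3: piv[abel,abeu,ablu,aelu,akln,aklu,aknu,alnu,blsu] rk=9  ker:belu,klnu
∂2c = {a,b} + 2·{a,k} − 2·{a,l} − {a,n} + 2·{b,e} + {b,l} − 2·{b,u} − {e,l} + 3·{e,u} + 2·{k,u} − 2·{l,u} − {n,u}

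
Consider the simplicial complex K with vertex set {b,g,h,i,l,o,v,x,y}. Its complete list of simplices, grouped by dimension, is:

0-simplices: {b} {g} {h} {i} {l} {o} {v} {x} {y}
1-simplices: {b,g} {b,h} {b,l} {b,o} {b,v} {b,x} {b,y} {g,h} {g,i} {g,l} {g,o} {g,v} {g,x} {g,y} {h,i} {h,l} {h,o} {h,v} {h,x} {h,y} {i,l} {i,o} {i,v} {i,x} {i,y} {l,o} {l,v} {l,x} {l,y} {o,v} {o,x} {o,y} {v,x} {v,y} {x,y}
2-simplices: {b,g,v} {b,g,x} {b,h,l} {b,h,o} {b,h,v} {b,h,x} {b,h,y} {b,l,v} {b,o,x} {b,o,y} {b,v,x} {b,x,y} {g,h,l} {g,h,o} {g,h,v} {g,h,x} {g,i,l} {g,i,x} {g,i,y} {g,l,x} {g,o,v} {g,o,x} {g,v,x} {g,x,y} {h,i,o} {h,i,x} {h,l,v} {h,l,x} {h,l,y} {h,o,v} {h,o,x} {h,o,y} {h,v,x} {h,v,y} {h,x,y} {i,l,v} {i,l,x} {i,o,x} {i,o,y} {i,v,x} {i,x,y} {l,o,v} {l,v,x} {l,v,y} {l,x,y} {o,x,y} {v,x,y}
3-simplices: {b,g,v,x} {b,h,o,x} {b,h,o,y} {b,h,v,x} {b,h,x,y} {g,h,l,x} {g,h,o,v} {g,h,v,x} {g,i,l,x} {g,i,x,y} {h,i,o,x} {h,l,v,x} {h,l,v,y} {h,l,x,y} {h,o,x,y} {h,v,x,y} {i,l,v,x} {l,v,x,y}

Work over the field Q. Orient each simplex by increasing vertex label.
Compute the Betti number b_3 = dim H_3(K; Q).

b_3=1

n_0=9 n_1=35 n_2=47 n_3=18  [Q]
∂1: piv[bg,bh,bl,bo,bv,bx,by,gi] rk=8  ker:gh,gl,go,gv,gx,gy,hi,hl,ho,hv,hx,hy,il,io,iv,ix,iy,lo,lv,lx,ly,ov,ox,oy,vx,vy,xy
∂2: piv[bgv,bgx,bhl,bho,bhv,bhx,bhy,blv,box,boy,bvx,bxy,ghl,gho,ghv,gil,gix,giy,glx,gov,gxy,hio,hix,hly,hvy,ilv,lov] rk=27  ker:ghx,gox,gvx,hlv,hlx,hov,hox,hoy,hvx,hxy,ilx,iox,ioy,ivx,ixy,lvx,lvy,lxy,oxy,vxy
∂3: piv[bgvx,bhox,bhoy,bhvx,bhxy,ghlx,ghov,ghvx,gilx,gixy,hiox,hlvx,hlvy,hlxy,hoxy,hvxy,ilvx] rk=17  ker:lvxy
b_3=(18−17)−0=1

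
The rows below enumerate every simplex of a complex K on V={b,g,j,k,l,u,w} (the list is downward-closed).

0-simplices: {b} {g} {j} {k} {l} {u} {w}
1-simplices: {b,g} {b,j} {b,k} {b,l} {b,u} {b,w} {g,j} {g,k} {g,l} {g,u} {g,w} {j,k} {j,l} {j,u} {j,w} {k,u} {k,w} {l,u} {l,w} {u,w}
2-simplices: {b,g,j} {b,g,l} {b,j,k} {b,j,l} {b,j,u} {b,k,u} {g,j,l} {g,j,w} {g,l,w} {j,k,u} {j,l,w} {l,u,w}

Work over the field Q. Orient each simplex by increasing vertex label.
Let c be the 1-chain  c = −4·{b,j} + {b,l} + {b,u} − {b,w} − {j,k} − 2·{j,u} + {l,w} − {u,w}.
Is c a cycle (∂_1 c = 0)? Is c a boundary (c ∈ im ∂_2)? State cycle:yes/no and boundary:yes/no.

n_0=7 n_1=20 n_2=12  [Q]
∂1: piv[bg,bj,bk,bl,bu,bw] rk=6  ker:gj,gk,gl,gu,gw,jk,jl,ju,jw,ku,kw,lu,lw,uw
∂2: piv[bgj,bgl,bjk,bjl,bju,bku,gjw,glw,luw] rk=9  ker:gjl,jku,jlw
∂1c = 3·{b} − {j} − {k} − {w}

cycle:no boundary:no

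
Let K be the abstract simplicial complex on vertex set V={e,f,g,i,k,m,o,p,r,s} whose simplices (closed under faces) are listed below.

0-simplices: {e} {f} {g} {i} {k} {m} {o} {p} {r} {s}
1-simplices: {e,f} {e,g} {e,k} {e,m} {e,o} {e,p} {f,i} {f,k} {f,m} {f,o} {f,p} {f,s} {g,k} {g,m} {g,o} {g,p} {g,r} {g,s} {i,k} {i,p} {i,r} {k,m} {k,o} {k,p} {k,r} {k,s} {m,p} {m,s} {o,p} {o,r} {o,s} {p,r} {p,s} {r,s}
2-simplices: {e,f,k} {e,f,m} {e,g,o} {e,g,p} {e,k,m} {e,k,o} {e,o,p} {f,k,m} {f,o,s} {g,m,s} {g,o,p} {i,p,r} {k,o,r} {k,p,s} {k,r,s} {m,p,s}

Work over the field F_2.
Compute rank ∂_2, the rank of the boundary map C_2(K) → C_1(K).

n_0=10 n_1=34 n_2=16  [Z2]
∂1: piv[ef,eg,ek,em,eo,ep,fi,fs,gr] rk=9  ker:fk,fm,fo,fp,gk,gm,go,gp,gs,ik,ip,ir,km,ko,kp,kr,ks,mp,ms,op,or,os,pr,ps,rs
∂2: piv[efk,efm,ego,egp,ekm,eko,eop,fos,gms,ipr,kor,kps,krs,mps] rk=14  ker:fkm,gop
rk∂_2=14

rank∂_2=14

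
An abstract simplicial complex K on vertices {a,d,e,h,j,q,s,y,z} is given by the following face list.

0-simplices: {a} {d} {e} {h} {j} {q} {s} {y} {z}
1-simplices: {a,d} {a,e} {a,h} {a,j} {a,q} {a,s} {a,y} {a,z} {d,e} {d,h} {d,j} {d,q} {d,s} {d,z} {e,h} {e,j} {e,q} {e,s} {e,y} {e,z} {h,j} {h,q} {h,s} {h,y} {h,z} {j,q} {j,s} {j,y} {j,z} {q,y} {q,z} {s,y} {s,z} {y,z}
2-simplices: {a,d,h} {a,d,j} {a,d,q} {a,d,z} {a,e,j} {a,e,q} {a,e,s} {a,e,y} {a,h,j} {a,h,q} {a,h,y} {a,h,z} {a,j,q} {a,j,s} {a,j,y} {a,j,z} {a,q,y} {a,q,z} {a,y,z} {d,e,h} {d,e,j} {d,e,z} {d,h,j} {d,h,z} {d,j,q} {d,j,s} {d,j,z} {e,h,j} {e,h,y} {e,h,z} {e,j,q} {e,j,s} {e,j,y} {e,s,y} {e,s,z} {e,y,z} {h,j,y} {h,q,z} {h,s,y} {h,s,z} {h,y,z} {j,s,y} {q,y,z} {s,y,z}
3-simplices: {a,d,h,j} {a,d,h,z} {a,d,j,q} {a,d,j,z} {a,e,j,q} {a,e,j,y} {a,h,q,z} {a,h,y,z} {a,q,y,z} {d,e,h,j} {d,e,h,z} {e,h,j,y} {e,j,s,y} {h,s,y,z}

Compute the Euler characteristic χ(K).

χ(K)=5

n_0=9 n_1=34 n_2=44 n_3=14
χ=+9−34+44−14=5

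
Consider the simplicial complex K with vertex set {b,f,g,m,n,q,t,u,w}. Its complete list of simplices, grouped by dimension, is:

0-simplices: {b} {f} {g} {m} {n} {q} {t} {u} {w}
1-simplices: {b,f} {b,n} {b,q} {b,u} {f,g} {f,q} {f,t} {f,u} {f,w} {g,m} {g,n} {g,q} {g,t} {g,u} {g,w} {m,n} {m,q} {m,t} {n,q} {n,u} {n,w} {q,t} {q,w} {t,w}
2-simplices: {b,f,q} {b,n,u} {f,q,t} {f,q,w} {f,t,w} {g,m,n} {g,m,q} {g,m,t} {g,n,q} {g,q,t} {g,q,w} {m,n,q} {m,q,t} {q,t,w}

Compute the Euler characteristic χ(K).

χ(K)=-1

n_0=9 n_1=24 n_2=14
χ=+9−24+14=-1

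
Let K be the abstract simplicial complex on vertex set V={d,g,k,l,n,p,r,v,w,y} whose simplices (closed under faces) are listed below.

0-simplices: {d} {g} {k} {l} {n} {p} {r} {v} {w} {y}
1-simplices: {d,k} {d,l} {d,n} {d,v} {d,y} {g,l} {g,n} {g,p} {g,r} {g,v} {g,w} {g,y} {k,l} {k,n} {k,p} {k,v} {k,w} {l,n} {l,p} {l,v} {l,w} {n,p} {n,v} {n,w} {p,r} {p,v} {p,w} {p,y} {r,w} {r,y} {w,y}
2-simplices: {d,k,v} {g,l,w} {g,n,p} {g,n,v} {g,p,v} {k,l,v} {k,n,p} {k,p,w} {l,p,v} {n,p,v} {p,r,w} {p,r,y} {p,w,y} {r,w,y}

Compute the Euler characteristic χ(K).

χ(K)=-7

n_0=10 n_1=31 n_2=14
χ=+10−31+14=-7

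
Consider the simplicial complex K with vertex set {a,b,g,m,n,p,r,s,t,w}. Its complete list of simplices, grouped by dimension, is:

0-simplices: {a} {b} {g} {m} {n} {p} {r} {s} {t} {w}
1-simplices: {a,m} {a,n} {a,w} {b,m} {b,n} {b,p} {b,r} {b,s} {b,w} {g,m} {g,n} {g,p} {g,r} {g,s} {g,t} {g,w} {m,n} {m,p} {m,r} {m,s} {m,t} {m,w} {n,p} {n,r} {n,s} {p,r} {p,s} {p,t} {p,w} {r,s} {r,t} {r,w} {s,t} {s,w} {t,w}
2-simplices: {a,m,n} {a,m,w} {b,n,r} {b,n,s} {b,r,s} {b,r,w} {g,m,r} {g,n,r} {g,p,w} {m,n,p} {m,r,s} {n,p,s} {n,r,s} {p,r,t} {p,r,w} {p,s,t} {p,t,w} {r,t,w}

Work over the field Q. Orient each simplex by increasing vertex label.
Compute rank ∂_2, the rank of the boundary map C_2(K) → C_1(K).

rank∂_2=16

n_0=10 n_1=35 n_2=18  [Q]
∂1: piv[am,an,aw,bm,bp,br,bs,gm,gt] rk=9  ker:bn,bw,gn,gp,gr,gs,gw,mn,mp,mr,ms,mt,mw,np,nr,ns,pr,ps,pt,pw,rs,rt,rw,st,sw,tw
∂2: piv[amn,amw,bnr,bns,brs,brw,gmr,gnr,gpw,mnp,mrs,nps,prt,prw,pst,ptw] rk=16  ker:nrs,rtw
rk∂_2=16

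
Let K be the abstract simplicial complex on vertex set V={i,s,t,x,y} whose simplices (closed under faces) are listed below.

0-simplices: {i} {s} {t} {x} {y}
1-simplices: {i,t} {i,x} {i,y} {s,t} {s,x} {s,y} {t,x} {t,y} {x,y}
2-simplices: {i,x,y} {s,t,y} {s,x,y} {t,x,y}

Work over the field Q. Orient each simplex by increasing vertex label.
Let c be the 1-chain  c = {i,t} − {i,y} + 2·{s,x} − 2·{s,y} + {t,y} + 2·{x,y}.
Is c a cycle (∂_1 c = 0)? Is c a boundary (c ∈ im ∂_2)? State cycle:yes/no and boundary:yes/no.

cycle:yes boundary:no

n_0=5 n_1=9 n_2=4  [Q]
∂1: piv[it,ix,iy,st] rk=4  ker:sx,sy,tx,ty,xy
∂2: piv[ixy,sty,sxy,txy] rk=4
∂1c = 0
c vs im∂2: residual ≠ 0 ⇒ not boundary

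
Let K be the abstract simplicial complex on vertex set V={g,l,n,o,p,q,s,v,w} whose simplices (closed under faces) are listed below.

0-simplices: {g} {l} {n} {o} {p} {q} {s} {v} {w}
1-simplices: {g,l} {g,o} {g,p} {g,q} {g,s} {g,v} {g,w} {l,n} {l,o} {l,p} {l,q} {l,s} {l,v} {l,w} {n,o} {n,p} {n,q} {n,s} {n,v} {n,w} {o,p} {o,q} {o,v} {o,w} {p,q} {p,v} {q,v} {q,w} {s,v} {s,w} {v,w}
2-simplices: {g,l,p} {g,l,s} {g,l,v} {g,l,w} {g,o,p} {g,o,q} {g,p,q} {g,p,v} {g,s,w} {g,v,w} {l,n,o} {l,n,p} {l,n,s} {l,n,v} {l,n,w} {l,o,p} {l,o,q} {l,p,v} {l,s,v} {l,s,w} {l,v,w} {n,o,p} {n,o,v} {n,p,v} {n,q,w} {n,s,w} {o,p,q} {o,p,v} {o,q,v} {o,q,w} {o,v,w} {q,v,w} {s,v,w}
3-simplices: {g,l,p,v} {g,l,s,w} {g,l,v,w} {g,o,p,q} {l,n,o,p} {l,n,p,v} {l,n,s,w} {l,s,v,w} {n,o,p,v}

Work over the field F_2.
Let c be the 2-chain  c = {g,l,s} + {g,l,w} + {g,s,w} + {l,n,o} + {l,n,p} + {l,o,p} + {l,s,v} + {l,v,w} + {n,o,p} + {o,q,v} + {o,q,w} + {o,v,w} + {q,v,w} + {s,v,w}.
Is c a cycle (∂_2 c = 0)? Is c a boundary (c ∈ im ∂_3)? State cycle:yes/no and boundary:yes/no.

n_0=9 n_1=31 n_2=33 n_3=9  [Z2]
∂1: piv[gl,go,gp,gq,gs,gv,gw,ln] rk=8  ker:lo,lp,lq,ls,lv,lw,no,np,nq,ns,nv,nw,op,oq,ov,ow,pq,pv,qv,qw,sv,sw,vw
∂2: piv[glp,gls,glv,glw,gop,goq,gpq,gpv,gsw,gvw,lno,lnp,lns,lnv,lnw,lop,loq,lsv,nov,nqw,oqv,oqw,ovw] rk=23  ker:lpv,lsw,lvw,nop,npv,nsw,opq,opv,qvw,svw
∂3: piv[glpv,glsw,glvw,gopq,lnop,lnpv,lnsw,lsvw,nopv] rk=9
∂2c = 0
c vs im∂3: residual ≠ 0 ⇒ not boundary

cycle:yes boundary:no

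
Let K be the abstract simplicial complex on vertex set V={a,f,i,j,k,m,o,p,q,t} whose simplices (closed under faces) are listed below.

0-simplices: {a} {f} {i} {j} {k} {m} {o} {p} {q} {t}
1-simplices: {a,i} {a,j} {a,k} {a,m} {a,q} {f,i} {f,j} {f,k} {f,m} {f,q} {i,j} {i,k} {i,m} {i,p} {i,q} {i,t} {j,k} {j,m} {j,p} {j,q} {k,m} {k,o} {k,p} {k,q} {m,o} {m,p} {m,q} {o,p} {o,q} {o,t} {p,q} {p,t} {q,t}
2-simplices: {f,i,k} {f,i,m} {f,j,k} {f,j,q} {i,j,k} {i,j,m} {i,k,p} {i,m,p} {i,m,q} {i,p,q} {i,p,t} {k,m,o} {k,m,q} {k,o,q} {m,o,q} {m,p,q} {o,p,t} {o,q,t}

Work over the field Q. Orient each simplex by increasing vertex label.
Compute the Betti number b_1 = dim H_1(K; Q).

b_1=8

n_0=10 n_1=33 n_2=18  [Q]
∂1: piv[ai,aj,ak,am,aq,fi,ip,it,ko] rk=9  ker:fj,fk,fm,fq,ij,ik,im,iq,jk,jm,jp,jq,km,kp,kq,mo,mp,mq,op,oq,ot,pq,pt,qt
∂2: piv[fik,fim,fjk,fjq,ijk,ijm,ikp,imp,imq,ipq,ipt,kmo,kmq,koq,opt,oqt] rk=16  ker:moq,mpq
b_1=(33−9)−16=8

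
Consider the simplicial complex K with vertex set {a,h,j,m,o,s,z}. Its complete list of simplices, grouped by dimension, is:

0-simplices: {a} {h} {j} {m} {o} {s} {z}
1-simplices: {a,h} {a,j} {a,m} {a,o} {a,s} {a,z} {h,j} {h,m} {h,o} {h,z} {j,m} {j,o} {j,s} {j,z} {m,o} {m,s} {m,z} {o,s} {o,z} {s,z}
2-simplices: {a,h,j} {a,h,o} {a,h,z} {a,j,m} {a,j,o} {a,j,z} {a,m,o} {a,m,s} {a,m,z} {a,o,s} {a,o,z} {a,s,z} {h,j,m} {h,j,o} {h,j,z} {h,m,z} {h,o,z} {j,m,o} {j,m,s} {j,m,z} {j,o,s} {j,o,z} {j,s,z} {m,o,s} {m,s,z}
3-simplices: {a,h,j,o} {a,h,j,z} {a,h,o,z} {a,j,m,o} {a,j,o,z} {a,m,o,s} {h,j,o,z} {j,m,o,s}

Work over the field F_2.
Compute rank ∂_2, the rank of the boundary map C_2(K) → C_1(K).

rank∂_2=14

n_0=7 n_1=20 n_2=25 n_3=8  [Z2]
∂1: piv[ah,aj,am,ao,as,az] rk=6  ker:hj,hm,ho,hz,jm,jo,js,jz,mo,ms,mz,os,oz,sz
∂2: piv[ahj,aho,ahz,ajm,ajo,ajz,amo,ams,amz,aos,aoz,asz,hjm,jms] rk=14  ker:hjo,hjz,hmz,hoz,jmo,jmz,jos,joz,jsz,mos,msz
∂3: piv[ahjo,ahjz,ahoz,ajmo,ajoz,amos,jmos] rk=7  ker:hjoz
rk∂_2=14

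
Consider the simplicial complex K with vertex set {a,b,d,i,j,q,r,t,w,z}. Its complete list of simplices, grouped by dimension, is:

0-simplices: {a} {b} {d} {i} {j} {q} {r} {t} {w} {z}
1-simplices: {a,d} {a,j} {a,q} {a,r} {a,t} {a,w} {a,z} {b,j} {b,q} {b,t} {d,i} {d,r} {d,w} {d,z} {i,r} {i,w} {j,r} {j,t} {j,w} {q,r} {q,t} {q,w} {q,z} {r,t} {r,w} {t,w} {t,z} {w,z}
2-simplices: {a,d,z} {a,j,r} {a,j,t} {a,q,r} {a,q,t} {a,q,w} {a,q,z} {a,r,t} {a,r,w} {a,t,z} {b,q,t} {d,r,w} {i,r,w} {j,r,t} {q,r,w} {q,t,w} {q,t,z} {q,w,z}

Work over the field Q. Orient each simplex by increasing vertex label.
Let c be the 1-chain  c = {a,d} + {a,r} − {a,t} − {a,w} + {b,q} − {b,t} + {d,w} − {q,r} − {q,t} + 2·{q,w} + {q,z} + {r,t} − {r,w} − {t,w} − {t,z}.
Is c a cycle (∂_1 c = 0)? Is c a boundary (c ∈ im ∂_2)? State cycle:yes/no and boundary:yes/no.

n_0=10 n_1=28 n_2=18  [Q]
∂1: piv[ad,aj,aq,ar,at,aw,az,bj,di] rk=9  ker:bq,bt,dr,dw,dz,ir,iw,jr,jt,jw,qr,qt,qw,qz,rt,rw,tw,tz,wz
∂2: piv[adz,ajr,ajt,aqr,aqt,aqw,aqz,art,arw,atz,bqt,drw,irw,qtw,qwz] rk=15  ker:jrt,qrw,qtz
∂1c = 0
c vs im∂2: residual ≠ 0 ⇒ not boundary

cycle:yes boundary:no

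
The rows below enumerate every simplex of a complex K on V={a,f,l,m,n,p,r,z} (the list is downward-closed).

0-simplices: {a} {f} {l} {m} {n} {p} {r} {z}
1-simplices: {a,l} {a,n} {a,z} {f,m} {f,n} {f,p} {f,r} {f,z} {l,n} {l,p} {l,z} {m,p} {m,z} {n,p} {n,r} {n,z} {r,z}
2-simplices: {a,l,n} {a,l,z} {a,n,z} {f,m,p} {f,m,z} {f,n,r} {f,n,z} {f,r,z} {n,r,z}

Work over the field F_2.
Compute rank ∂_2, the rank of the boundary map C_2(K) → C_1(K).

rank∂_2=8

n_0=8 n_1=17 n_2=9  [Z2]
∂1: piv[al,an,az,fm,fn,fp,fr] rk=7  ker:fz,ln,lp,lz,mp,mz,np,nr,nz,rz
∂2: piv[aln,alz,anz,fmp,fmz,fnr,fnz,frz] rk=8  ker:nrz
rk∂_2=8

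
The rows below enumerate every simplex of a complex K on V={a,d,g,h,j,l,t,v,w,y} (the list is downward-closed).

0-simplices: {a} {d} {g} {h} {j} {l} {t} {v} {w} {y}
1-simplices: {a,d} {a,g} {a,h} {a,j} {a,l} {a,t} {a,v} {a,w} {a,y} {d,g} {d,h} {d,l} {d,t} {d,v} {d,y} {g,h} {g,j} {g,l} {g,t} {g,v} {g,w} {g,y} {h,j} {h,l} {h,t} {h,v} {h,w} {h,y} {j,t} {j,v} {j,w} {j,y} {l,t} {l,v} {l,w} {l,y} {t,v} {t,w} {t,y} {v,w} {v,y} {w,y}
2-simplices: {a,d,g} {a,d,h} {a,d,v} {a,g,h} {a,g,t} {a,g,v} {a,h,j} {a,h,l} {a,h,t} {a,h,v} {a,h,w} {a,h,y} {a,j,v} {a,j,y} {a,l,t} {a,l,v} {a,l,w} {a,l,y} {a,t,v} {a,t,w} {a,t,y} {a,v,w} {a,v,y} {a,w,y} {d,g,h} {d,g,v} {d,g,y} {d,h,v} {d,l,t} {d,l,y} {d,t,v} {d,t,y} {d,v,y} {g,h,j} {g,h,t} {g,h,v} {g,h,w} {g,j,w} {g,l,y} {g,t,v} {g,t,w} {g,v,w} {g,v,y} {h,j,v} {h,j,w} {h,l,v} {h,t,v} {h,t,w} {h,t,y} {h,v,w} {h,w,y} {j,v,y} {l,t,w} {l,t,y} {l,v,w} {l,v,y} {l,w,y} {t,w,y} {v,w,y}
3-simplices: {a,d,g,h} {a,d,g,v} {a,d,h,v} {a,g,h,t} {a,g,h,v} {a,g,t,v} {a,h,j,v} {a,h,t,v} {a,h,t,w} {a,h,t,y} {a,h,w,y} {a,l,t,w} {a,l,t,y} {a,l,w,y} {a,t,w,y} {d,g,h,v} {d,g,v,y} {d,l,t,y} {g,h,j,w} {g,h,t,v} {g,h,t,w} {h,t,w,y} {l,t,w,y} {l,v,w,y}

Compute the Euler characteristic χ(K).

χ(K)=3

n_0=10 n_1=42 n_2=59 n_3=24
χ=+10−42+59−24=3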